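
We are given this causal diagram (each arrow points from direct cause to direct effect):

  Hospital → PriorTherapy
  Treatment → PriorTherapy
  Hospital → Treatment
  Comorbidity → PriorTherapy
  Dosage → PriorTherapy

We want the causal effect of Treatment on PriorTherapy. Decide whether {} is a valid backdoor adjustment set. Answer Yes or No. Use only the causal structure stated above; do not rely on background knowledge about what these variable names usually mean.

Backdoor paths from Treatment to PriorTherapy (paths whose first edge points into Treatment):
  P1: Treatment <- Hospital -> PriorTherapy
Condition 1 (no descendant of Treatment in the set): holds — descendants of Treatment are {PriorTherapy}; none are in {}.
Condition 2 (every backdoor path blocked by {}):
  P1: open — no interior node is in the conditioning set.
{} does not satisfy the backdoor criterion.

No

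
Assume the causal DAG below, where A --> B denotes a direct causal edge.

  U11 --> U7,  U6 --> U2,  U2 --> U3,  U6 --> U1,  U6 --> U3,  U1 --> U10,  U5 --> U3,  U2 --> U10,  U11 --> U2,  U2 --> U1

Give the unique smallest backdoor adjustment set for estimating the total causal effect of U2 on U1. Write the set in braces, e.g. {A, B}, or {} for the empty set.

Variables eligible for adjustment (non-descendants of U2, excluding U2 and U1): {U11, U5, U6, U7}.
Backdoor paths from U2 to U1:
  P1: U2 <- U6 -> U1
The empty set is not sufficient: P1 (U2 <- U6 -> U1) has no collider blocking it and no conditioned non-collider, so it is open.
Try {U6}:
  P1: blocked at fork node U6 ∈ conditioning set.
{U6} contains no descendant of U2 and blocks every backdoor path.
No other singleton works — e.g. {U5} leaves P1 open — so {U6} is the unique smallest valid adjustment set.

{U6}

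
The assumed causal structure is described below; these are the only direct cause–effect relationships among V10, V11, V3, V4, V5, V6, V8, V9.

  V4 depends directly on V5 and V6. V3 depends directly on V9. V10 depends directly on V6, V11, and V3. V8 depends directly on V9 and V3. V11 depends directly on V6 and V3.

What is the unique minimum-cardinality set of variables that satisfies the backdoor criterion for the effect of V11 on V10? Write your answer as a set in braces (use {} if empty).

{V3, V6}

Variables eligible for adjustment (non-descendants of V11, excluding V11 and V10): {V3, V4, V5, V6, V8, V9}.
Backdoor paths from V11 to V10:
  P1: V11 <- V6 -> V10
  P2: V11 <- V3 -> V10
The empty set is not sufficient: P1 (V11 <- V6 -> V10) has no collider blocking it and no conditioned non-collider, so it is open.
Try {V3, V6}:
  P1: blocked at fork node V6 ∈ conditioning set.
  P2: blocked at fork node V3 ∈ conditioning set.
{V3, V6} contains no descendant of V11 and blocks every backdoor path.
Every element of {V3, V6} is needed (dropping V3 leaves P2 open; dropping V6 leaves P1 open), so no proper subset is valid.
Among all size-2 subsets of the eligible variables, only {V3, V6} blocks every backdoor path, so it is the unique smallest valid adjustment set.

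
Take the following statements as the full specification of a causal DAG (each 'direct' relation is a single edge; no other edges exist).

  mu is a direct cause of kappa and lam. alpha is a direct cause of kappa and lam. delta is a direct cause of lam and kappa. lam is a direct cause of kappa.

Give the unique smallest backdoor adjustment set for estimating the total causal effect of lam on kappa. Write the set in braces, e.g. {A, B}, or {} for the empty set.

{alpha, delta, mu}

Variables eligible for adjustment (non-descendants of lam, excluding lam and kappa): {alpha, delta, mu}.
Backdoor paths from lam to kappa:
  P1: lam <- delta -> kappa
  P2: lam <- mu -> kappa
  P3: lam <- alpha -> kappa
The empty set is not sufficient: P1 (lam <- delta -> kappa) has no collider blocking it and no conditioned non-collider, so it is open.
Try {alpha, delta, mu}:
  P1: blocked at fork node delta ∈ conditioning set.
  P2: blocked at fork node mu ∈ conditioning set.
  P3: blocked at fork node alpha ∈ conditioning set.
{alpha, delta, mu} contains no descendant of lam and blocks every backdoor path.
Every element of {alpha, delta, mu} is needed (dropping alpha leaves P3 open; dropping delta leaves P1 open; dropping mu leaves P2 open), so no proper subset is valid.
Among all size-3 subsets of the eligible variables, only {alpha, delta, mu} blocks every backdoor path, so it is the unique smallest valid adjustment set.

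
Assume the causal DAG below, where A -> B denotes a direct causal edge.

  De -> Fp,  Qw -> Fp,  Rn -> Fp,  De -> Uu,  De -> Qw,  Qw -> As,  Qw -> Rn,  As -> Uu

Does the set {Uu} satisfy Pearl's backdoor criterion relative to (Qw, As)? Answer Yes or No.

No

Backdoor paths from Qw to As (paths whose first edge points into Qw):
  P1: Qw <- De -> Uu <- As
Condition 1 (no descendant of Qw in the set): FAILS — Uu is a descendant of Qw.
Condition 2 (every backdoor path blocked by {Uu}):
  P1: open — collider(s) Uu are conditioned on (or have a conditioned descendant) and no non-collider on the path is in the set.
{Uu} does not satisfy the backdoor criterion.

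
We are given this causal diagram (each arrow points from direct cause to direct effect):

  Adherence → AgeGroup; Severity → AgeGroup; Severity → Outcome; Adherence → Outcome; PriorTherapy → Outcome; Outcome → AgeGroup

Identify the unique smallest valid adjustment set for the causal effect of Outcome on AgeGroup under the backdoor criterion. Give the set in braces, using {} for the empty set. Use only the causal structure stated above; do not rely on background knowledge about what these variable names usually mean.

{Adherence, Severity}

Variables eligible for adjustment (non-descendants of Outcome, excluding Outcome and AgeGroup): {Adherence, PriorTherapy, Severity}.
Backdoor paths from Outcome to AgeGroup:
  P1: Outcome <- Severity -> AgeGroup
  P2: Outcome <- Adherence -> AgeGroup
The empty set is not sufficient: P1 (Outcome <- Severity -> AgeGroup) has no collider blocking it and no conditioned non-collider, so it is open.
Try {Adherence, Severity}:
  P1: blocked at fork node Severity ∈ conditioning set.
  P2: blocked at fork node Adherence ∈ conditioning set.
{Adherence, Severity} contains no descendant of Outcome and blocks every backdoor path.
Every element of {Adherence, Severity} is needed (dropping Adherence leaves P2 open; dropping Severity leaves P1 open), so no proper subset is valid.
Among all size-2 subsets of the eligible variables, only {Adherence, Severity} blocks every backdoor path, so it is the unique smallest valid adjustment set.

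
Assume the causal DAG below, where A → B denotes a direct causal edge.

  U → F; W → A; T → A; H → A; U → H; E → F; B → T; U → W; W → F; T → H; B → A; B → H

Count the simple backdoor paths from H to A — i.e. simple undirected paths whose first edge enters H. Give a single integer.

6

A backdoor path from H to A is any simple undirected path whose first edge points into H (i.e. leaves H via a parent).
Parents of H: {B, T, U}.
Enumerating:
  P1: H <- U -> W -> A
  P2: H <- U -> F <- W -> A
  P3: H <- B -> T -> A
  P4: H <- B -> A
  P5: H <- T <- B -> A
  P6: H <- T -> A
That exhausts the simple backdoor paths. Count: 6.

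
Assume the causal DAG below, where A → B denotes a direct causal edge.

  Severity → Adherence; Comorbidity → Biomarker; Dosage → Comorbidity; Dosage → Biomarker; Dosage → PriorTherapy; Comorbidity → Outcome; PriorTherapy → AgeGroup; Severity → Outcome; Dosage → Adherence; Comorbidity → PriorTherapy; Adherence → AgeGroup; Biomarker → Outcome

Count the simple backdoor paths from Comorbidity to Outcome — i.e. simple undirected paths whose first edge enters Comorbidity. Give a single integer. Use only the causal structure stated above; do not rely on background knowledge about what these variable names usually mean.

3

A backdoor path from Comorbidity to Outcome is any simple undirected path whose first edge points into Comorbidity (i.e. leaves Comorbidity via a parent).
Parents of Comorbidity: {Dosage}.
Enumerating:
  P1: Comorbidity <- Dosage -> Biomarker -> Outcome
  P2: Comorbidity <- Dosage -> Adherence <- Severity -> Outcome
  P3: Comorbidity <- Dosage -> PriorTherapy -> AgeGroup <- Adherence <- Severity -> Outcome
That exhausts the simple backdoor paths. Count: 3.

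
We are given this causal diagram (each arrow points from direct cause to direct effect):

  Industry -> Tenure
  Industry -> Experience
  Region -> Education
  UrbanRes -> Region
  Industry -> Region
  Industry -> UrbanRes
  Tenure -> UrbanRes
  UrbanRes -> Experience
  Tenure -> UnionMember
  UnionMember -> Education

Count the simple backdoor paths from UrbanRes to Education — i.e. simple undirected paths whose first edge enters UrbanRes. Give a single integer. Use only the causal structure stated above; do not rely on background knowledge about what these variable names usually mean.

A backdoor path from UrbanRes to Education is any simple undirected path whose first edge points into UrbanRes (i.e. leaves UrbanRes via a parent).
Parents of UrbanRes: {Industry, Tenure}.
Enumerating:
  P1: UrbanRes <- Industry -> Tenure -> UnionMember -> Education
  P2: UrbanRes <- Industry -> Region -> Education
  P3: UrbanRes <- Tenure <- Industry -> Region -> Education
  P4: UrbanRes <- Tenure -> UnionMember -> Education
That exhausts the simple backdoor paths. Count: 4.

4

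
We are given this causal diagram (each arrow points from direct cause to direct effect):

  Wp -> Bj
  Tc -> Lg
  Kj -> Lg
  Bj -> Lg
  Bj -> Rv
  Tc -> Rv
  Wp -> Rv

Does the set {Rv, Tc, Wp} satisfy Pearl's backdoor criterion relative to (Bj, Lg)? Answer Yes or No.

Backdoor paths from Bj to Lg (paths whose first edge points into Bj):
  P1: Bj <- Wp -> Rv <- Tc -> Lg
Condition 1 (no descendant of Bj in the set): FAILS — Rv is a descendant of Bj.
Condition 2 (every backdoor path blocked by {Rv, Tc, Wp}):
  P1: blocked at fork node Wp ∈ conditioning set.
{Rv, Tc, Wp} does not satisfy the backdoor criterion.

No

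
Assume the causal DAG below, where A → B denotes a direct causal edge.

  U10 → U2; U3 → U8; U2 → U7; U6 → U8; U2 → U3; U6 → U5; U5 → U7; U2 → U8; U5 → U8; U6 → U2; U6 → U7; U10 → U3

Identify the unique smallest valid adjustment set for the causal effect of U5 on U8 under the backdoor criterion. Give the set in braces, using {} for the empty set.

{U6}

Variables eligible for adjustment (non-descendants of U5, excluding U5 and U8): {U10, U2, U3, U6}.
Backdoor paths from U5 to U8:
  P1: U5 <- U6 -> U2 <- U10 -> U3 -> U8
  P2: U5 <- U6 -> U2 -> U3 -> U8
  P3: U5 <- U6 -> U2 -> U8
  P4: U5 <- U6 -> U7 <- U2 <- U10 -> U3 -> U8
  P5: U5 <- U6 -> U7 <- U2 -> U3 -> U8
  P6: U5 <- U6 -> U7 <- U2 -> U8
  P7: U5 <- U6 -> U8
The empty set is not sufficient: P2 (U5 <- U6 -> U2 -> U3 -> U8) has no collider blocking it and no conditioned non-collider, so it is open.
Try {U6}:
  P1: blocked at fork node U6 ∈ conditioning set.
  P2: blocked at fork node U6 ∈ conditioning set.
  P3: blocked at fork node U6 ∈ conditioning set.
  P4: blocked at fork node U6 ∈ conditioning set.
  P5: blocked at fork node U6 ∈ conditioning set.
  P6: blocked at fork node U6 ∈ conditioning set.
  P7: blocked at fork node U6 ∈ conditioning set.
{U6} contains no descendant of U5 and blocks every backdoor path.
No other singleton works — e.g. {U10} leaves P2 open — so {U6} is the unique smallest valid adjustment set.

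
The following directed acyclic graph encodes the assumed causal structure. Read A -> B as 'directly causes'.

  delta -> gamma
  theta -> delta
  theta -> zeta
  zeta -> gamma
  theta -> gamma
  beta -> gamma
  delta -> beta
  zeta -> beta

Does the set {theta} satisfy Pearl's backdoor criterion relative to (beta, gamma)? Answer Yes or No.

No

Backdoor paths from beta to gamma (paths whose first edge points into beta):
  P1: beta <- delta <- theta -> zeta -> gamma
  P2: beta <- delta <- theta -> gamma
  P3: beta <- delta -> gamma
  P4: beta <- zeta <- theta -> delta -> gamma
  P5: beta <- zeta <- theta -> gamma
  P6: beta <- zeta -> gamma
Condition 1 (no descendant of beta in the set): holds — descendants of beta are {gamma}; none are in {theta}.
Condition 2 (every backdoor path blocked by {theta}):
  P1: blocked at fork node theta ∈ conditioning set.
  P2: blocked at fork node theta ∈ conditioning set.
  P3: open — no interior node is in the conditioning set.
  P4: blocked at fork node theta ∈ conditioning set.
  P5: blocked at fork node theta ∈ conditioning set.
  P6: open — no interior node is in the conditioning set.
{theta} does not satisfy the backdoor criterion.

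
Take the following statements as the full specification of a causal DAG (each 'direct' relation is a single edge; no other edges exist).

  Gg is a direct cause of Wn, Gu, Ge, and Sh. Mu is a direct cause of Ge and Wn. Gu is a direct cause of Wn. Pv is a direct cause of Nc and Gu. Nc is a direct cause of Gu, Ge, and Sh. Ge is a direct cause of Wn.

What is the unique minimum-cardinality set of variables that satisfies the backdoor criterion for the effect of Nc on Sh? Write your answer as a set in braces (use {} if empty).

{}

Variables eligible for adjustment (non-descendants of Nc, excluding Nc and Sh): {Gg, Mu, Pv}.
Backdoor paths from Nc to Sh:
  P1: Nc <- Pv -> Gu <- Gg -> Sh
  P2: Nc <- Pv -> Gu -> Wn <- Gg -> Sh
  P3: Nc <- Pv -> Gu -> Wn <- Mu -> Ge <- Gg -> Sh
  P4: Nc <- Pv -> Gu -> Wn <- Ge <- Gg -> Sh
Each backdoor path contains an unconditioned collider, so every path is already blocked with the empty conditioning set:
  P1: blocked at collider Gu (neither it nor any descendant is in the conditioning set).
  P2: blocked at collider Wn (neither it nor any descendant is in the conditioning set).
  P3: blocked at collider Wn (neither it nor any descendant is in the conditioning set).
  P4: blocked at collider Wn (neither it nor any descendant is in the conditioning set).
The empty set is therefore the unique smallest valid set.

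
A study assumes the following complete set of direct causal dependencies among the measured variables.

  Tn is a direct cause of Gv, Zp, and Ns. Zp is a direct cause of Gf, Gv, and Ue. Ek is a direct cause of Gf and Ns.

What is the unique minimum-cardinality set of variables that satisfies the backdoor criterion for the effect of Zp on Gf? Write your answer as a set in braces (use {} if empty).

Variables eligible for adjustment (non-descendants of Zp, excluding Zp and Gf): {Ek, Ns, Tn}.
Backdoor paths from Zp to Gf:
  P1: Zp <- Tn -> Ns <- Ek -> Gf
Each backdoor path contains an unconditioned collider, so every path is already blocked with the empty conditioning set:
  P1: blocked at collider Ns (neither it nor any descendant is in the conditioning set).
The empty set is therefore the unique smallest valid set.

{}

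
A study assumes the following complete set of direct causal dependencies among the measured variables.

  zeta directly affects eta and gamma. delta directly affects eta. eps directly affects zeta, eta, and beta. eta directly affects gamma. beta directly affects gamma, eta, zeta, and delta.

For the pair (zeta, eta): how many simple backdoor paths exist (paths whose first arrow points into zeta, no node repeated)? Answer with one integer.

A backdoor path from zeta to eta is any simple undirected path whose first edge points into zeta (i.e. leaves zeta via a parent).
Parents of zeta: {beta, eps}.
Enumerating:
  P1: zeta <- eps -> beta -> delta -> eta
  P2: zeta <- eps -> beta -> eta
  P3: zeta <- eps -> beta -> gamma <- eta
  P4: zeta <- eps -> eta
  P5: zeta <- beta <- eps -> eta
  P6: zeta <- beta -> delta -> eta
  P7: zeta <- beta -> eta
  P8: zeta <- beta -> gamma <- eta
That exhausts the simple backdoor paths. Count: 8.

8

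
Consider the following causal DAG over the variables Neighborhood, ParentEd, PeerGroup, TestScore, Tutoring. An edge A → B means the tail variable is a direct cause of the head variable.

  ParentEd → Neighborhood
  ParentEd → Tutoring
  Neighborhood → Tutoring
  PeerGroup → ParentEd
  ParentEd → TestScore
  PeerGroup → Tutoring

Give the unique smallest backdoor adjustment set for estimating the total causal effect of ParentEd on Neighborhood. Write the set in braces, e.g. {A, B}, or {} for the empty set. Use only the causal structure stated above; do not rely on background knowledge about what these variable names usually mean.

Variables eligible for adjustment (non-descendants of ParentEd, excluding ParentEd and Neighborhood): {PeerGroup}.
Backdoor paths from ParentEd to Neighborhood:
  P1: ParentEd <- PeerGroup -> Tutoring <- Neighborhood
Each backdoor path contains an unconditioned collider, so every path is already blocked with the empty conditioning set:
  P1: blocked at collider Tutoring (neither it nor any descendant is in the conditioning set).
The empty set is therefore the unique smallest valid set.

{}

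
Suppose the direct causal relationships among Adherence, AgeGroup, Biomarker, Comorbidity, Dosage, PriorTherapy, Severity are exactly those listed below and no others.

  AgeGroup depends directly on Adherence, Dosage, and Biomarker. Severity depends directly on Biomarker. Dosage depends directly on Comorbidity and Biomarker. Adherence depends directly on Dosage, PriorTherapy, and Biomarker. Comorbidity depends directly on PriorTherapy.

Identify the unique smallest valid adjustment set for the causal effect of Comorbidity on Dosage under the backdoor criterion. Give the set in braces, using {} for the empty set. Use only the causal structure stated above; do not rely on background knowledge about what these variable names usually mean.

{}

Variables eligible for adjustment (non-descendants of Comorbidity, excluding Comorbidity and Dosage): {Biomarker, PriorTherapy, Severity}.
Backdoor paths from Comorbidity to Dosage:
  P1: Comorbidity <- PriorTherapy -> Adherence <- Biomarker -> Dosage
  P2: Comorbidity <- PriorTherapy -> Adherence <- Biomarker -> AgeGroup <- Dosage
  P3: Comorbidity <- PriorTherapy -> Adherence <- Dosage
  P4: Comorbidity <- PriorTherapy -> Adherence -> AgeGroup <- Biomarker -> Dosage
  P5: Comorbidity <- PriorTherapy -> Adherence -> AgeGroup <- Dosage
Each backdoor path contains an unconditioned collider, so every path is already blocked with the empty conditioning set:
  P1: blocked at collider Adherence (neither it nor any descendant is in the conditioning set).
  P2: blocked at collider Adherence (neither it nor any descendant is in the conditioning set).
  P3: blocked at collider Adherence (neither it nor any descendant is in the conditioning set).
  P4: blocked at collider AgeGroup (neither it nor any descendant is in the conditioning set).
  P5: blocked at collider AgeGroup (neither it nor any descendant is in the conditioning set).
The empty set is therefore the unique smallest valid set.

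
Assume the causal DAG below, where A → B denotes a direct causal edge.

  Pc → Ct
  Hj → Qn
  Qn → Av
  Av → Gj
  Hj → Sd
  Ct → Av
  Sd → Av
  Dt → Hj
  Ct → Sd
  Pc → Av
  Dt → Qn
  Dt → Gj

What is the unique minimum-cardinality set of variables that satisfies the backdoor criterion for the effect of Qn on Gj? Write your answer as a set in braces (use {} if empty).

{Dt, Hj}

Variables eligible for adjustment (non-descendants of Qn, excluding Qn and Gj): {Ct, Dt, Hj, Pc, Sd}.
Backdoor paths from Qn to Gj:
  P1: Qn <- Dt -> Hj -> Sd <- Ct <- Pc -> Av -> Gj
  P2: Qn <- Dt -> Hj -> Sd <- Ct -> Av -> Gj
  P3: Qn <- Dt -> Hj -> Sd -> Av -> Gj
  P4: Qn <- Dt -> Gj
  P5: Qn <- Hj <- Dt -> Gj
  P6: Qn <- Hj -> Sd <- Ct <- Pc -> Av -> Gj
  P7: Qn <- Hj -> Sd <- Ct -> Av -> Gj
  P8: Qn <- Hj -> Sd -> Av -> Gj
The empty set is not sufficient: P3 (Qn <- Dt -> Hj -> Sd -> Av -> Gj) has no collider blocking it and no conditioned non-collider, so it is open.
Try {Dt, Hj}:
  P1: blocked at fork node Dt ∈ conditioning set.
  P2: blocked at fork node Dt ∈ conditioning set.
  P3: blocked at fork node Dt ∈ conditioning set.
  P4: blocked at fork node Dt ∈ conditioning set.
  P5: blocked at chain node Hj ∈ conditioning set.
  P6: blocked at fork node Hj ∈ conditioning set.
  P7: blocked at fork node Hj ∈ conditioning set.
  P8: blocked at fork node Hj ∈ conditioning set.
{Dt, Hj} contains no descendant of Qn and blocks every backdoor path.
Every element of {Dt, Hj} is needed (dropping Dt leaves P4 open; dropping Hj leaves P8 open), so no proper subset is valid.
Among all size-2 subsets of the eligible variables, only {Dt, Hj} blocks every backdoor path, so it is the unique smallest valid adjustment set.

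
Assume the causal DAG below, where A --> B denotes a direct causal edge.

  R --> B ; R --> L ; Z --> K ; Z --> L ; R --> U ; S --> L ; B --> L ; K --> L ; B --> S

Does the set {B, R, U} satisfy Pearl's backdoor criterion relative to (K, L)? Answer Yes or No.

No

Backdoor paths from K to L (paths whose first edge points into K):
  P1: K <- Z -> L
Condition 1 (no descendant of K in the set): holds — descendants of K are {L}; none are in {B, R, U}.
Condition 2 (every backdoor path blocked by {B, R, U}):
  P1: open — no interior node is in the conditioning set.
{B, R, U} does not satisfy the backdoor criterion.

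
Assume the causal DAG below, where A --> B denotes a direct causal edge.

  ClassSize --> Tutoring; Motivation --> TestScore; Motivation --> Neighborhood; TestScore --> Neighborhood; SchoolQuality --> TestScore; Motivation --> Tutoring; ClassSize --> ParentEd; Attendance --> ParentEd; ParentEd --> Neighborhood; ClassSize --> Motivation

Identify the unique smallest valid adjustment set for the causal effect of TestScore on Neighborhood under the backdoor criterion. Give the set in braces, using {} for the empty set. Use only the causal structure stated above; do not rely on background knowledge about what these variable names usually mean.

{Motivation}

Variables eligible for adjustment (non-descendants of TestScore, excluding TestScore and Neighborhood): {Attendance, ClassSize, Motivation, ParentEd, SchoolQuality, Tutoring}.
Backdoor paths from TestScore to Neighborhood:
  P1: TestScore <- Motivation <- ClassSize -> ParentEd -> Neighborhood
  P2: TestScore <- Motivation -> Tutoring <- ClassSize -> ParentEd -> Neighborhood
  P3: TestScore <- Motivation -> Neighborhood
The empty set is not sufficient: P1 (TestScore <- Motivation <- ClassSize -> ParentEd -> Neighborhood) has no collider blocking it and no conditioned non-collider, so it is open.
Try {Motivation}:
  P1: blocked at chain node Motivation ∈ conditioning set.
  P2: blocked at fork node Motivation ∈ conditioning set.
  P3: blocked at fork node Motivation ∈ conditioning set.
{Motivation} contains no descendant of TestScore and blocks every backdoor path.
No other singleton works — e.g. {Attendance} leaves P1 open — so {Motivation} is the unique smallest valid adjustment set.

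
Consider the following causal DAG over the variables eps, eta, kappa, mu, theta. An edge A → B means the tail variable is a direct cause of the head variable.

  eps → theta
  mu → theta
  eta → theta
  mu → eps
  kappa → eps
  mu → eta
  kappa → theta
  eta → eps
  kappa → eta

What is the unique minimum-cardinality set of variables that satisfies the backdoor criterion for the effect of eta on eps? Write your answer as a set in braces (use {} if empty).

Variables eligible for adjustment (non-descendants of eta, excluding eta and eps): {kappa, mu}.
Backdoor paths from eta to eps:
  P1: eta <- kappa -> eps
  P2: eta <- kappa -> theta <- mu -> eps
  P3: eta <- kappa -> theta <- eps
  P4: eta <- mu -> eps
  P5: eta <- mu -> theta <- kappa -> eps
  P6: eta <- mu -> theta <- eps
The empty set is not sufficient: P1 (eta <- kappa -> eps) has no collider blocking it and no conditioned non-collider, so it is open.
Try {kappa, mu}:
  P1: blocked at fork node kappa ∈ conditioning set.
  P2: blocked at fork node kappa ∈ conditioning set.
  P3: blocked at fork node kappa ∈ conditioning set.
  P4: blocked at fork node mu ∈ conditioning set.
  P5: blocked at fork node mu ∈ conditioning set.
  P6: blocked at fork node mu ∈ conditioning set.
{kappa, mu} contains no descendant of eta and blocks every backdoor path.
Every element of {kappa, mu} is needed (dropping kappa leaves P1 open; dropping mu leaves P4 open), so no proper subset is valid.
Among all size-2 subsets of the eligible variables, only {kappa, mu} blocks every backdoor path, so it is the unique smallest valid adjustment set.

{kappa, mu}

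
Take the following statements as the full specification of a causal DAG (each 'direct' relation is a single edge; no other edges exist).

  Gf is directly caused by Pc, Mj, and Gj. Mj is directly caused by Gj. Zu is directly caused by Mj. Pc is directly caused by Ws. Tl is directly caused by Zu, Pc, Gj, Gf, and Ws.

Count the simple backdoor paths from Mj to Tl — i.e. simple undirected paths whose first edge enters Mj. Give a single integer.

A backdoor path from Mj to Tl is any simple undirected path whose first edge points into Mj (i.e. leaves Mj via a parent).
Parents of Mj: {Gj}.
Enumerating:
  P1: Mj <- Gj -> Gf <- Pc <- Ws -> Tl
  P2: Mj <- Gj -> Gf <- Pc -> Tl
  P3: Mj <- Gj -> Gf -> Tl
  P4: Mj <- Gj -> Tl
That exhausts the simple backdoor paths. Count: 4.

4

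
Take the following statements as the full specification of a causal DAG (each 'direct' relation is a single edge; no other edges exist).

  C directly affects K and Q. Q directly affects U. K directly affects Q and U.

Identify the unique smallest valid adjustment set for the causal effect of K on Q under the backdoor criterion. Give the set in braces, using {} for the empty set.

{C}

Variables eligible for adjustment (non-descendants of K, excluding K and Q): {C}.
Backdoor paths from K to Q:
  P1: K <- C -> Q
The empty set is not sufficient: P1 (K <- C -> Q) has no collider blocking it and no conditioned non-collider, so it is open.
Try {C}:
  P1: blocked at fork node C ∈ conditioning set.
{C} contains no descendant of K and blocks every backdoor path.
{C} is the unique smallest valid adjustment set.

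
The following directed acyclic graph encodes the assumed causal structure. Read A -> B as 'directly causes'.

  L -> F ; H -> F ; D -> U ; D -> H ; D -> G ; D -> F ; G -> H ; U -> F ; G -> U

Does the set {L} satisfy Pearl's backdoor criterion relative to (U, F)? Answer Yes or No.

No

Backdoor paths from U to F (paths whose first edge points into U):
  P1: U <- D -> G -> H -> F
  P2: U <- D -> H -> F
  P3: U <- D -> F
  P4: U <- G <- D -> H -> F
  P5: U <- G <- D -> F
  P6: U <- G -> H <- D -> F
  P7: U <- G -> H -> F
Condition 1 (no descendant of U in the set): holds — descendants of U are {F}; none are in {L}.
Condition 2 (every backdoor path blocked by {L}):
  P1: open — no interior node is in the conditioning set.
  P2: open — no interior node is in the conditioning set.
  P3: open — no interior node is in the conditioning set.
  P4: open — no interior node is in the conditioning set.
  P5: open — no interior node is in the conditioning set.
  P6: blocked at collider H (neither it nor any descendant is in the conditioning set).
  P7: open — no interior node is in the conditioning set.
{L} does not satisfy the backdoor criterion.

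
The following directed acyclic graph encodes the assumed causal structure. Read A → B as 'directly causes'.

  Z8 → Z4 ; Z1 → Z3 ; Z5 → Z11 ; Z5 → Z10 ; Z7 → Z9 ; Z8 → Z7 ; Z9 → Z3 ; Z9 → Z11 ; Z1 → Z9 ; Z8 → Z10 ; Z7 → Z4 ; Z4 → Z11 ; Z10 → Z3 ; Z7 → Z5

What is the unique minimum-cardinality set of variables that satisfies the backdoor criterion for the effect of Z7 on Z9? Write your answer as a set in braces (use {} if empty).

Variables eligible for adjustment (non-descendants of Z7, excluding Z7 and Z9): {Z1, Z8}.
Backdoor paths from Z7 to Z9:
  P1: Z7 <- Z8 -> Z4 -> Z11 <- Z5 -> Z10 -> Z3 <- Z1 -> Z9
  P2: Z7 <- Z8 -> Z4 -> Z11 <- Z5 -> Z10 -> Z3 <- Z9
  P3: Z7 <- Z8 -> Z4 -> Z11 <- Z9
  P4: Z7 <- Z8 -> Z10 <- Z5 -> Z11 <- Z9
  P5: Z7 <- Z8 -> Z10 -> Z3 <- Z1 -> Z9
  P6: Z7 <- Z8 -> Z10 -> Z3 <- Z9
Each backdoor path contains an unconditioned collider, so every path is already blocked with the empty conditioning set:
  P1: blocked at collider Z11 (neither it nor any descendant is in the conditioning set).
  P2: blocked at collider Z11 (neither it nor any descendant is in the conditioning set).
  P3: blocked at collider Z11 (neither it nor any descendant is in the conditioning set).
  P4: blocked at collider Z10 (neither it nor any descendant is in the conditioning set).
  P5: blocked at collider Z3 (neither it nor any descendant is in the conditioning set).
  P6: blocked at collider Z3 (neither it nor any descendant is in the conditioning set).
The empty set is therefore the unique smallest valid set.

{}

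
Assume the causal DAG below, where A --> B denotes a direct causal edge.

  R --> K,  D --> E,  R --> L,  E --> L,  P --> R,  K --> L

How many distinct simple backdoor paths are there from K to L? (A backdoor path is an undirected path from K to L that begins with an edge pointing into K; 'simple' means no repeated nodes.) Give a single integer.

A backdoor path from K to L is any simple undirected path whose first edge points into K (i.e. leaves K via a parent).
Parents of K: {R}.
Enumerating:
  P1: K <- R -> L
That exhausts the simple backdoor paths. Count: 1.

1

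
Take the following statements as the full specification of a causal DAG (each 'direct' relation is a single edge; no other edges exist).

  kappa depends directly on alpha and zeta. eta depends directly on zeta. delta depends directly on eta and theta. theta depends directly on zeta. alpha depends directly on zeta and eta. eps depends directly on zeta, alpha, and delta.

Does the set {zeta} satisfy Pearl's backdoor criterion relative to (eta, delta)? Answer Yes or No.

Yes

Backdoor paths from eta to delta (paths whose first edge points into eta):
  P1: eta <- zeta -> alpha -> eps <- delta
  P2: eta <- zeta -> theta -> delta
  P3: eta <- zeta -> kappa <- alpha -> eps <- delta
  P4: eta <- zeta -> eps <- delta
Condition 1 (no descendant of eta in the set): holds — descendants of eta are {alpha, delta, eps, kappa}; none are in {zeta}.
Condition 2 (every backdoor path blocked by {zeta}):
  P1: blocked at fork node zeta ∈ conditioning set.
  P2: blocked at fork node zeta ∈ conditioning set.
  P3: blocked at fork node zeta ∈ conditioning set.
  P4: blocked at fork node zeta ∈ conditioning set.
{zeta} satisfies the backdoor criterion.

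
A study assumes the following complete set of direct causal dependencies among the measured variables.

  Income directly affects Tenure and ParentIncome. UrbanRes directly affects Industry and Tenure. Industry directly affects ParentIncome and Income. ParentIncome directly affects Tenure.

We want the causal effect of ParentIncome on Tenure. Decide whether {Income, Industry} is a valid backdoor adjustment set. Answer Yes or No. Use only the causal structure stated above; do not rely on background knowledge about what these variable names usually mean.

Backdoor paths from ParentIncome to Tenure (paths whose first edge points into ParentIncome):
  P1: ParentIncome <- Industry <- UrbanRes -> Tenure
  P2: ParentIncome <- Industry -> Income -> Tenure
  P3: ParentIncome <- Income <- Industry <- UrbanRes -> Tenure
  P4: ParentIncome <- Income -> Tenure
Condition 1 (no descendant of ParentIncome in the set): holds — descendants of ParentIncome are {Tenure}; none are in {Income, Industry}.
Condition 2 (every backdoor path blocked by {Income, Industry}):
  P1: blocked at chain node Industry ∈ conditioning set.
  P2: blocked at fork node Industry ∈ conditioning set.
  P3: blocked at chain node Income ∈ conditioning set.
  P4: blocked at fork node Income ∈ conditioning set.
{Income, Industry} satisfies the backdoor criterion.

Yes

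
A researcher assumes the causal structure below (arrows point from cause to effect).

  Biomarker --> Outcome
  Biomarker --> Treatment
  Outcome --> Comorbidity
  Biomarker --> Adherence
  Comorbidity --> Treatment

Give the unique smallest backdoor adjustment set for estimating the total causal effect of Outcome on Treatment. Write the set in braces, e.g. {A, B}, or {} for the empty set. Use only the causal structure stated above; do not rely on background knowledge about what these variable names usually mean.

Variables eligible for adjustment (non-descendants of Outcome, excluding Outcome and Treatment): {Adherence, Biomarker}.
Backdoor paths from Outcome to Treatment:
  P1: Outcome <- Biomarker -> Treatment
The empty set is not sufficient: P1 (Outcome <- Biomarker -> Treatment) has no collider blocking it and no conditioned non-collider, so it is open.
Try {Biomarker}:
  P1: blocked at fork node Biomarker ∈ conditioning set.
{Biomarker} contains no descendant of Outcome and blocks every backdoor path.
No other singleton works — e.g. {Adherence} leaves P1 open — so {Biomarker} is the unique smallest valid adjustment set.

{Biomarker}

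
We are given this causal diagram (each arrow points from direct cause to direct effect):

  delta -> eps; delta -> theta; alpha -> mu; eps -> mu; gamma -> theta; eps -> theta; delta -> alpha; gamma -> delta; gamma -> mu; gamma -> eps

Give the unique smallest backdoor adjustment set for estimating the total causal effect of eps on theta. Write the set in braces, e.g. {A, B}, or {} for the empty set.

{delta, gamma}

Variables eligible for adjustment (non-descendants of eps, excluding eps and theta): {alpha, delta, gamma}.
Backdoor paths from eps to theta:
  P1: eps <- gamma -> delta -> theta
  P2: eps <- gamma -> mu <- alpha <- delta -> theta
  P3: eps <- gamma -> theta
  P4: eps <- delta <- gamma -> theta
  P5: eps <- delta -> alpha -> mu <- gamma -> theta
  P6: eps <- delta -> theta
The empty set is not sufficient: P1 (eps <- gamma -> delta -> theta) has no collider blocking it and no conditioned non-collider, so it is open.
Try {delta, gamma}:
  P1: blocked at fork node gamma ∈ conditioning set.
  P2: blocked at fork node gamma ∈ conditioning set.
  P3: blocked at fork node gamma ∈ conditioning set.
  P4: blocked at chain node delta ∈ conditioning set.
  P5: blocked at fork node delta ∈ conditioning set.
  P6: blocked at fork node delta ∈ conditioning set.
{delta, gamma} contains no descendant of eps and blocks every backdoor path.
Every element of {delta, gamma} is needed (dropping delta leaves P6 open; dropping gamma leaves P3 open), so no proper subset is valid.
Among all size-2 subsets of the eligible variables, only {delta, gamma} blocks every backdoor path, so it is the unique smallest valid adjustment set.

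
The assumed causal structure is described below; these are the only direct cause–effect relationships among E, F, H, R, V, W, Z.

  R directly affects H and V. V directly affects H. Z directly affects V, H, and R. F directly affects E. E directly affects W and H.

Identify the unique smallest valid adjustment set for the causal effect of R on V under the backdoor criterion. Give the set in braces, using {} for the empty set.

Variables eligible for adjustment (non-descendants of R, excluding R and V): {E, F, W, Z}.
Backdoor paths from R to V:
  P1: R <- Z -> V
  P2: R <- Z -> H <- V
The empty set is not sufficient: P1 (R <- Z -> V) has no collider blocking it and no conditioned non-collider, so it is open.
Try {Z}:
  P1: blocked at fork node Z ∈ conditioning set.
  P2: blocked at fork node Z ∈ conditioning set.
{Z} contains no descendant of R and blocks every backdoor path.
No other singleton works — e.g. {F} leaves P1 open — so {Z} is the unique smallest valid adjustment set.

{Z}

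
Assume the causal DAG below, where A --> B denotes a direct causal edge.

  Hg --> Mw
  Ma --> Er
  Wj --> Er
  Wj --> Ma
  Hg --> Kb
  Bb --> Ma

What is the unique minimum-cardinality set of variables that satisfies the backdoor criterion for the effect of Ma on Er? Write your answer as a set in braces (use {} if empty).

Variables eligible for adjustment (non-descendants of Ma, excluding Ma and Er): {Bb, Hg, Kb, Mw, Wj}.
Backdoor paths from Ma to Er:
  P1: Ma <- Wj -> Er
The empty set is not sufficient: P1 (Ma <- Wj -> Er) has no collider blocking it and no conditioned non-collider, so it is open.
Try {Wj}:
  P1: blocked at fork node Wj ∈ conditioning set.
{Wj} contains no descendant of Ma and blocks every backdoor path.
No other singleton works — e.g. {Bb} leaves P1 open — so {Wj} is the unique smallest valid adjustment set.

{Wj}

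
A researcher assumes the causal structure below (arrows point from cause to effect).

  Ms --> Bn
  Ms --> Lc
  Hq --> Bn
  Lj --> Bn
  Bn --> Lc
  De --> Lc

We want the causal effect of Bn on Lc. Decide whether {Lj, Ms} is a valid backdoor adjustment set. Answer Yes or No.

Yes

Backdoor paths from Bn to Lc (paths whose first edge points into Bn):
  P1: Bn <- Ms -> Lc
Condition 1 (no descendant of Bn in the set): holds — descendants of Bn are {Lc}; none are in {Lj, Ms}.
Condition 2 (every backdoor path blocked by {Lj, Ms}):
  P1: blocked at fork node Ms ∈ conditioning set.
{Lj, Ms} satisfies the backdoor criterion.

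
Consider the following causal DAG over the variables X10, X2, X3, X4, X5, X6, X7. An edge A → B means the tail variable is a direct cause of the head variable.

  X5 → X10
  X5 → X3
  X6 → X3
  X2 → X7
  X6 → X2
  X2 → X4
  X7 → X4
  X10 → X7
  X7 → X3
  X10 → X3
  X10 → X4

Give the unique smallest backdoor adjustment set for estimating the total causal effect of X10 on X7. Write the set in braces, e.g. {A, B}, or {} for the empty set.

{}

Variables eligible for adjustment (non-descendants of X10, excluding X10 and X7): {X2, X5, X6}.
Backdoor paths from X10 to X7:
  P1: X10 <- X5 -> X3 <- X6 -> X2 -> X7
  P2: X10 <- X5 -> X3 <- X6 -> X2 -> X4 <- X7
  P3: X10 <- X5 -> X3 <- X7
Each backdoor path contains an unconditioned collider, so every path is already blocked with the empty conditioning set:
  P1: blocked at collider X3 (neither it nor any descendant is in the conditioning set).
  P2: blocked at collider X3 (neither it nor any descendant is in the conditioning set).
  P3: blocked at collider X3 (neither it nor any descendant is in the conditioning set).
The empty set is therefore the unique smallest valid set.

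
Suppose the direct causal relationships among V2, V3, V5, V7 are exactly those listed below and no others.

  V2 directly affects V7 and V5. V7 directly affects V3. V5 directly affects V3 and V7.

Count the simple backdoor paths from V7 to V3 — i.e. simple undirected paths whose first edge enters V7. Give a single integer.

A backdoor path from V7 to V3 is any simple undirected path whose first edge points into V7 (i.e. leaves V7 via a parent).
Parents of V7: {V2, V5}.
Enumerating:
  P1: V7 <- V2 -> V5 -> V3
  P2: V7 <- V5 -> V3
That exhausts the simple backdoor paths. Count: 2.

2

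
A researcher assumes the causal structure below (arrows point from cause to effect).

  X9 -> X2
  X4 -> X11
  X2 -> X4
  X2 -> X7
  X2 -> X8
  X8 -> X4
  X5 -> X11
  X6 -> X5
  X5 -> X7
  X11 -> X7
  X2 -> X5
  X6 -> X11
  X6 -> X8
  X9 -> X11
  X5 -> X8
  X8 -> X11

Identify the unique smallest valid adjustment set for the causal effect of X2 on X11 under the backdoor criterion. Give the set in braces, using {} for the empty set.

{X9}

Variables eligible for adjustment (non-descendants of X2, excluding X2 and X11): {X6, X9}.
Backdoor paths from X2 to X11:
  P1: X2 <- X9 -> X11
The empty set is not sufficient: P1 (X2 <- X9 -> X11) has no collider blocking it and no conditioned non-collider, so it is open.
Try {X9}:
  P1: blocked at fork node X9 ∈ conditioning set.
{X9} contains no descendant of X2 and blocks every backdoor path.
No other singleton works — e.g. {X6} leaves P1 open — so {X9} is the unique smallest valid adjustment set.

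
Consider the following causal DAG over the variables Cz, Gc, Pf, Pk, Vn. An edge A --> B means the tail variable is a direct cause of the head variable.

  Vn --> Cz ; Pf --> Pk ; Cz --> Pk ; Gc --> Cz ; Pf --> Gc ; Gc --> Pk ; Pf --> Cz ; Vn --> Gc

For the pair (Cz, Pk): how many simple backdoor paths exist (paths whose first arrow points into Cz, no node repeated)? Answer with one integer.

A backdoor path from Cz to Pk is any simple undirected path whose first edge points into Cz (i.e. leaves Cz via a parent).
Parents of Cz: {Gc, Pf, Vn}.
Enumerating:
  P1: Cz <- Pf -> Gc -> Pk
  P2: Cz <- Pf -> Pk
  P3: Cz <- Vn -> Gc <- Pf -> Pk
  P4: Cz <- Vn -> Gc -> Pk
  P5: Cz <- Gc <- Pf -> Pk
  P6: Cz <- Gc -> Pk
That exhausts the simple backdoor paths. Count: 6.

6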